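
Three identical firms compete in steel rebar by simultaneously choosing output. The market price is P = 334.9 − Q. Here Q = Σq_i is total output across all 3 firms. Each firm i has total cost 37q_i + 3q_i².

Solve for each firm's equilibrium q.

29.79

A representative firm's profit is π_i = q_i(334.9 − Q) − 37q_i − 3q_i², with Q = q_i + Σ_{j≠i} q_j.
First-order condition: 297.9 − 8q_i − Σ_{j≠i} q_j = 0.
Imposing symmetry (q_j = q for all j) turns Σ_{j≠i} q_j into 2q, so 297.9 = 10q and q = 29.79.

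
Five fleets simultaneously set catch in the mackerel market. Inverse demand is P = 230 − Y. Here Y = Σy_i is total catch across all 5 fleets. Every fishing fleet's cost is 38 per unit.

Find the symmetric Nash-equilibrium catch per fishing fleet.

A representative fishing fleet's profit is π_i = y_i(230 − Y) − 38y_i, with Y = y_i + Σ_{j≠i} y_j.
First-order condition: 192 − 2y_i − Σ_{j≠i} y_j = 0.
Imposing symmetry (y_j = y for all j) turns Σ_{j≠i} y_j into 4y, so 192 = 6y and y = 32.

32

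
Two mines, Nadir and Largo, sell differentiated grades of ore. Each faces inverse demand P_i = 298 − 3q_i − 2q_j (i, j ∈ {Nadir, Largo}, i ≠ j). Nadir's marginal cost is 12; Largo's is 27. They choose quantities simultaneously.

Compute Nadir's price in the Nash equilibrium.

122.0625

Mine Nadir's profit: π = q_{Nadir}(298 − 3q_{Nadir} − 2q_{Largo}) − 12q_{Nadir}.
∂π/∂q_{Nadir} = 286 − 6q_{Nadir} − 2q_{Largo} = 0 ⇒ q_{Nadir} = 143/3 − (1/3)q_{Largo}.
Similarly q_{Largo} = 271/6 − (1/3)q_{Nadir}.
Plugging q_{Largo} into Nadir's best response: q_{Nadir} = 143/3 − (1/3)(271/6 − (1/3)q_{Nadir}) ⇒ (8/9)q_{Nadir} = 587/18, so q_{Nadir} = 36.6875.
Then q_{Largo} = 271/6 − (1/3)·36.6875 = 32.9375.
P_{Nadir} = 298 − 3·36.6875 − 2·32.9375 = 122.0625.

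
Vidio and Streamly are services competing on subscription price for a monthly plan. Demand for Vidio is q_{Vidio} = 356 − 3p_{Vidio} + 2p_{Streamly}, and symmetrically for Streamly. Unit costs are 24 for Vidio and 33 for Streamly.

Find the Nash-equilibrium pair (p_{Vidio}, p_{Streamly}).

108.6875, 112.0625

Vidio's profit: π = (p_{Vidio} − 24)(356 − 3p_{Vidio} + 2p_{Streamly}).
∂π/∂p_{Vidio} = 428 − 6p_{Vidio} + 2p_{Streamly} = 0 ⇒ p_{Vidio} = 214/3 + (1/3)p_{Streamly}.
Similarly p_{Streamly} = 455/6 + (1/3)p_{Vidio}.
Plugging p_{Streamly} into Vidio's best response: p_{Vidio} = 214/3 + (1/3)(455/6 + (1/3)p_{Vidio}) ⇒ (8/9)p_{Vidio} = 1739/18, so p_{Vidio} = 108.6875.
Then p_{Streamly} = 455/6 + (1/3)·108.6875 = 112.0625.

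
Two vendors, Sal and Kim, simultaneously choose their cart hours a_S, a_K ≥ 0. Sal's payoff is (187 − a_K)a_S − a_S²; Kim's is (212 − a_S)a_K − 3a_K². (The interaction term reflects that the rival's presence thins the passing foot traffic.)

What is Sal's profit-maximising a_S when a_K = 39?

74

Expanding Sal's payoff: 187a_S − a_Ka_S − a_S².
∂π/∂a_S = 187 − a_K − 2a_S = 0, so a_S = 93.5 − 0.5a_K.
At a_K = 39: a_S = 93.5 − 0.5·39 = 74.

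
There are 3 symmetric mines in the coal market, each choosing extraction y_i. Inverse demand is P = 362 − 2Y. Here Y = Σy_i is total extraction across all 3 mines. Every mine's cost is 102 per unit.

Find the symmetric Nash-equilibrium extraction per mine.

32.5

A representative mine's profit is π_i = y_i(362 − 2Y) − 102y_i, with Y = y_i + Σ_{j≠i} y_j.
First-order condition: 260 − 4y_i − 2Σ_{j≠i} y_j = 0.
In a symmetric equilibrium every mine chooses the same y, so Σ_{j≠i} y_j = 2y. The condition becomes 260 − 8y = 0, giving y = 260/8 = 32.5.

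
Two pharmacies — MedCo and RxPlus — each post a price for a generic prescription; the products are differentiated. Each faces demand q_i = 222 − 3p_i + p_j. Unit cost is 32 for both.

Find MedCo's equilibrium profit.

2995.68

MedCo's profit: π = (p_{MedCo} − 32)(222 − 3p_{MedCo} + p_{RxPlus}).
∂π/∂p_{MedCo} = 318 − 6p_{MedCo} + p_{RxPlus} = 0 ⇒ p_{MedCo} = 53 + (1/6)p_{RxPlus}.
The game is symmetric, so in equilibrium p_{RxPlus} = p_{MedCo}: the reaction function gives (5/6)p_{MedCo} = 53, hence p_{MedCo} = 63.6.
q_{MedCo} = 222 − 3·63.6 + 63.6 = 94.8.
Profit = (63.6 − 32)·94.8 = 2995.68.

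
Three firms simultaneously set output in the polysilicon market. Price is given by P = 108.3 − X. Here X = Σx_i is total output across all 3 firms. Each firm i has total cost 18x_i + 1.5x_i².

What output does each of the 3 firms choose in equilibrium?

A representative firm's profit is π_i = x_i(108.3 − X) − 18x_i − 1.5x_i², with X = x_i + Σ_{j≠i} x_j.
First-order condition: 90.3 − 5x_i − Σ_{j≠i} x_j = 0.
In a symmetric equilibrium every firm chooses the same x, so Σ_{j≠i} x_j = 2x. The condition becomes 90.3 − 7x = 0, giving x = 90.3/7 = 12.9.

12.9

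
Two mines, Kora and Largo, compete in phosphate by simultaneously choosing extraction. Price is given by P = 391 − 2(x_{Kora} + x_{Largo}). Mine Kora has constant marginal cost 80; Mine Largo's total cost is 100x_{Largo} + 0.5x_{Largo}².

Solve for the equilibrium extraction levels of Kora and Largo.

60.8125, 33.875

Mine Kora's profit: π = x_{Kora}(391 − 2(x_{Kora} + x_{Largo})) − 80x_{Kora}.
∂π/∂x_{Kora} = 311 − 4x_{Kora} − 2x_{Largo} = 0, so x_{Kora} = 77.75 − 0.5x_{Largo}.
For Largo: ∂π/∂x_{Largo} = 291 − 5x_{Largo} − 2x_{Kora} = 0 ⇒ x_{Largo} = 58.2 − 0.4x_{Kora}.
Substituting the second reaction function into the first: x_{Kora} = 77.75 − 0.5(58.2 − 0.4x_{Kora}), which gives 0.8x_{Kora} = 48.65 ⇒ x_{Kora} = 60.8125.
Then x_{Largo} = 58.2 − 0.4·60.8125 = 33.875.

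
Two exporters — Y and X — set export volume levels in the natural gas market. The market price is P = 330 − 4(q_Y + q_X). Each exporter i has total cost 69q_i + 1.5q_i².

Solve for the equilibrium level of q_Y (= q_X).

Exporter Y's profit: π = q_Y(330 − 4(q_Y + q_X)) − 69q_Y − 1.5q_Y².
∂π/∂q_Y = 261 − 11q_Y − 4q_X = 0, so q_Y = 261/11 − (4/11)q_X.
Setting q_Y = q_X in the reaction function: q_Y = 261/11 − (4/11)q_Y, so q_Y = (261/11) / (15/11) = 17.4.

17.4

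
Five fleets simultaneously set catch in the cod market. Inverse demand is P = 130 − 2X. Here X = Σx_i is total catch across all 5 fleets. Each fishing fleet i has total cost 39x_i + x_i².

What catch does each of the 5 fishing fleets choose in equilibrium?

A representative fishing fleet's profit is π_i = x_i(130 − 2X) − 39x_i − x_i², with X = x_i + Σ_{j≠i} x_j.
First-order condition: 91 − 6x_i − 2Σ_{j≠i} x_j = 0.
With identical fishing fleets, set every x_j = x: then 91 − 6x − 8x = 0, i.e. x = 91/14 = 6.5.

6.5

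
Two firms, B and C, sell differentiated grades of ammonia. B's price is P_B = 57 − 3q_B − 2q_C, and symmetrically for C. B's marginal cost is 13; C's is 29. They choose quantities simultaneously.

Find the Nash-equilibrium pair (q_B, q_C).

Firm B's profit: π = q_B(57 − 3q_B − 2q_C) − 13q_B.
∂π/∂q_B = 44 − 6q_B − 2q_C = 0 ⇒ q_B = 22/3 − (1/3)q_C.
Similarly q_C = 14/3 − (1/3)q_B.
Plugging q_C into B's best response: q_B = 22/3 − (1/3)(14/3 − (1/3)q_B) ⇒ (8/9)q_B = 52/9, so q_B = 6.5.
Then q_C = 14/3 − (1/3)·6.5 = 2.5.

6.5, 2.5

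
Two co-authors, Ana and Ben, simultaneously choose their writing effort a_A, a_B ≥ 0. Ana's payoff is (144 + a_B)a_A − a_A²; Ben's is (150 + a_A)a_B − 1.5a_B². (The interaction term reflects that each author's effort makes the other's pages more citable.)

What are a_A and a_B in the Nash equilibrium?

116.4, 88.8

Expanding Ana's payoff: 144a_A + a_Ba_A − a_A².
∂π/∂a_A = 144 + a_B − 2a_A = 0, so a_A = 72 + 0.5a_B.
Likewise for Ben: a_B = 50 + (1/3)a_A.
Plugging a_B into Ana's best response: a_A = 72 + 0.5(50 + (1/3)a_A) ⇒ (5/6)a_A = 97, so a_A = 116.4.
Then a_B = 50 + (1/3)·116.4 = 88.8.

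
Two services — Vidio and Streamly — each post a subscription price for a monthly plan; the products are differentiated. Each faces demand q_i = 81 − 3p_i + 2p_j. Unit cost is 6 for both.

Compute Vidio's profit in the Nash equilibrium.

Vidio's profit: π = (p_{Vidio} − 6)(81 − 3p_{Vidio} + 2p_{Streamly}).
∂π/∂p_{Vidio} = 99 − 6p_{Vidio} + 2p_{Streamly} = 0 ⇒ p_{Vidio} = 16.5 + (1/3)p_{Streamly}.
Setting p_{Vidio} = p_{Streamly} in the reaction function: p_{Vidio} = 16.5 + (1/3)p_{Vidio}, so p_{Vidio} = 16.5 / (2/3) = 24.75.
q_{Vidio} = 81 − 3·24.75 + 2·24.75 = 56.25.
Profit = (24.75 − 6)·56.25 = 1054.6875.

1054.6875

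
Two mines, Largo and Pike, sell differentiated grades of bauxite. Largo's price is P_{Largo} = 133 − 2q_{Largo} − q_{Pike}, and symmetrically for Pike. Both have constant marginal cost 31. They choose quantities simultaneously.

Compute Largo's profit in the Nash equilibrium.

Mine Largo's profit: π = q_{Largo}(133 − 2q_{Largo} − q_{Pike}) − 31q_{Largo}.
∂π/∂q_{Largo} = 102 − 4q_{Largo} − q_{Pike} = 0 ⇒ q_{Largo} = 25.5 − 0.25q_{Pike}.
The game is symmetric, so in equilibrium q_{Pike} = q_{Largo}: the reaction function gives 1.25q_{Largo} = 25.5, hence q_{Largo} = 20.4.
P_{Largo} = 133 − 2·20.4 − 20.4 = 71.8.
Profit = (71.8 − 31)·20.4 = 832.32.

832.32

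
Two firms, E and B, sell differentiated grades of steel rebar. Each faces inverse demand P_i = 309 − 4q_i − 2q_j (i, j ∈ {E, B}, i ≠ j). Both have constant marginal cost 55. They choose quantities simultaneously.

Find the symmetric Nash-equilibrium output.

25.4

Firm E's profit: π = q_E(309 − 4q_E − 2q_B) − 55q_E.
∂π/∂q_E = 254 − 8q_E − 2q_B = 0 ⇒ q_E = 31.75 − 0.25q_B.
By symmetry q_B = q_E; substituting into the reaction function, 1.25q_E = 31.75 and q_E = 25.4.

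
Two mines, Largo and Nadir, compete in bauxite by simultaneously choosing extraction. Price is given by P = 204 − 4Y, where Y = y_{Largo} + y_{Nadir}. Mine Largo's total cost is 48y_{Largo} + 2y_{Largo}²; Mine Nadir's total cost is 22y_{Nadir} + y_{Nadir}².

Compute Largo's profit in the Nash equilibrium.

384

Mine Largo's profit: π = y_{Largo}(204 − 4(y_{Largo} + y_{Nadir})) − 48y_{Largo} − 2y_{Largo}².
∂π/∂y_{Largo} = 156 − 12y_{Largo} − 4y_{Nadir} = 0, so y_{Largo} = 13 − (1/3)y_{Nadir}.
For Nadir: ∂π/∂y_{Nadir} = 182 − 10y_{Nadir} − 4y_{Largo} = 0 ⇒ y_{Nadir} = 18.2 − 0.4y_{Largo}.
Solving the two reaction functions simultaneously: (1 − (−1/3)(−0.4))y_{Largo} = 13 − (1/3)·18.2, so (13/15)y_{Largo} = 104/15 and y_{Largo} = 8.
Then y_{Nadir} = 18.2 − 0.4·8 = 15.
Price P = 204 − 4·23 = 112.
Largo's profit: (112 − 48)·8 − 2(8)² = 384.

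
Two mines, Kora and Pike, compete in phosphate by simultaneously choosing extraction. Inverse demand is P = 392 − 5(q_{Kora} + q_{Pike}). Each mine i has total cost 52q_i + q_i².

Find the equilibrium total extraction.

Mine Kora's profit: π = q_{Kora}(392 − 5(q_{Kora} + q_{Pike})) − 52q_{Kora} − q_{Kora}².
∂π/∂q_{Kora} = 340 − 12q_{Kora} − 5q_{Pike} = 0, so q_{Kora} = 85/3 − (5/12)q_{Pike}.
Setting q_{Kora} = q_{Pike} in the reaction function: q_{Kora} = 85/3 − (5/12)q_{Kora}, so q_{Kora} = (85/3) / (17/12) = 20.
Total extraction: 20 + 20 = 40.

40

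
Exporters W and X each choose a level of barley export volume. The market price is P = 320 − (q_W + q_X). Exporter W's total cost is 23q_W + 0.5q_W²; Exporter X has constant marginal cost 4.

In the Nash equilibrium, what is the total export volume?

185.8

Exporter W's profit: π = q_W(320 − (q_W + q_X)) − 23q_W − 0.5q_W².
∂π/∂q_W = 297 − 3q_W − q_X = 0, so q_W = 99 − (1/3)q_X.
For X: ∂π/∂q_X = 316 − 2q_X − q_W = 0 ⇒ q_X = 158 − 0.5q_W.
Substituting the second reaction function into the first: q_W = 99 − (1/3)(158 − 0.5q_W), which gives (5/6)q_W = 139/3 ⇒ q_W = 55.6.
Then q_X = 158 − 0.5·55.6 = 130.2.
Total export volume: 55.6 + 130.2 = 185.8.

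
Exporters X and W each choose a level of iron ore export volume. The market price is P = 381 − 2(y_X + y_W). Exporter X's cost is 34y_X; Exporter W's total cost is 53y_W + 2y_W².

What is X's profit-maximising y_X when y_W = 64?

54.75

Exporter X's profit: π = y_X(381 − 2(y_X + y_W)) − 34y_X.
∂π/∂y_X = 347 − 4y_X − 2y_W = 0, so y_X = 86.75 − 0.5y_W.
At y_W = 64: y_X = 86.75 − 0.5·64 = 54.75.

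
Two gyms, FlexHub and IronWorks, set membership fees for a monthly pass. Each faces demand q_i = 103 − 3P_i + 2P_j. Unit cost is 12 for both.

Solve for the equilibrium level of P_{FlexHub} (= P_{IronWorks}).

34.75

FlexHub's profit: π = (P_{FlexHub} − 12)(103 − 3P_{FlexHub} + 2P_{IronWorks}).
∂π/∂P_{FlexHub} = 139 − 6P_{FlexHub} + 2P_{IronWorks} = 0 ⇒ P_{FlexHub} = 139/6 + (1/3)P_{IronWorks}.
By symmetry P_{IronWorks} = P_{FlexHub}; substituting into the reaction function, (2/3)P_{FlexHub} = 139/6 and P_{FlexHub} = 34.75.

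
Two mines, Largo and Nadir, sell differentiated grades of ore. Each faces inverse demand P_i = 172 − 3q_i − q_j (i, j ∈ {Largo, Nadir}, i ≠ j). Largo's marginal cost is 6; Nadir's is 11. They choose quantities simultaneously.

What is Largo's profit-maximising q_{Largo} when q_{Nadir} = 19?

Mine Largo's profit: π = q_{Largo}(172 − 3q_{Largo} − q_{Nadir}) − 6q_{Largo}.
∂π/∂q_{Largo} = 166 − 6q_{Largo} − q_{Nadir} = 0 ⇒ q_{Largo} = 83/3 − (1/6)q_{Nadir}.
At q_{Nadir} = 19: q_{Largo} = 83/3 − (1/6)·19 = 24.5.

24.5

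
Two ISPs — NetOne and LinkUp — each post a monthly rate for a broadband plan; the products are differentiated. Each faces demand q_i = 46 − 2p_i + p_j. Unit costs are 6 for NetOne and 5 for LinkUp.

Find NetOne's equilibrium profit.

348.48

NetOne's profit: π = (p_{NetOne} − 6)(46 − 2p_{NetOne} + p_{LinkUp}).
∂π/∂p_{NetOne} = 58 − 4p_{NetOne} + p_{LinkUp} = 0 ⇒ p_{NetOne} = 14.5 + 0.25p_{LinkUp}.
Similarly p_{LinkUp} = 14 + 0.25p_{NetOne}.
Solving the two reaction functions simultaneously: (1 − (0.25)(0.25))p_{NetOne} = 14.5 + 0.25·14, so 0.9375p_{NetOne} = 18 and p_{NetOne} = 19.2.
Then p_{LinkUp} = 14 + 0.25·19.2 = 18.8.
q_{NetOne} = 46 − 2·19.2 + 18.8 = 26.4.
Profit = (19.2 − 6)·26.4 = 348.48.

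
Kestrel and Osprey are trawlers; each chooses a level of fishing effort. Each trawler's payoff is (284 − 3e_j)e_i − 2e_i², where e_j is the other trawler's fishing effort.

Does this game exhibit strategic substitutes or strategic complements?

strategic substitutes

Kestrel's payoff is (284 − 3e_O)e_K − 2e_K².
∂π/∂e_K = 284 − 3e_O − 4e_K = 0, so e_K = 71 − 0.75e_O.
The best-response slope de_K/de_O = −0.75 < 0: the reaction function is downward-sloping, so the choices are strategic substitutes.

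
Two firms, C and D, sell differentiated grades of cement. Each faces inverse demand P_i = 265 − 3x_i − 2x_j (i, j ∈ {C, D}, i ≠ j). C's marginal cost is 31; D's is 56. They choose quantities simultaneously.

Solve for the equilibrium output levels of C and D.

30.8125, 24.5625

Firm C's profit: π = x_C(265 − 3x_C − 2x_D) − 31x_C.
∂π/∂x_C = 234 − 6x_C − 2x_D = 0 ⇒ x_C = 39 − (1/3)x_D.
Similarly x_D = 209/6 − (1/3)x_C.
Plugging x_D into C's best response: x_C = 39 − (1/3)(209/6 − (1/3)x_C) ⇒ (8/9)x_C = 493/18, so x_C = 30.8125.
Then x_D = 209/6 − (1/3)·30.8125 = 24.5625.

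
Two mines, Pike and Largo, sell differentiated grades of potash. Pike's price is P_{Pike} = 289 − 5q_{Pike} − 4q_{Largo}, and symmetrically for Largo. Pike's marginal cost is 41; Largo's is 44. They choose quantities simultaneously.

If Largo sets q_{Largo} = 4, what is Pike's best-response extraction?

Mine Pike's profit: π = q_{Pike}(289 − 5q_{Pike} − 4q_{Largo}) − 41q_{Pike}.
∂π/∂q_{Pike} = 248 − 10q_{Pike} − 4q_{Largo} = 0 ⇒ q_{Pike} = 24.8 − 0.4q_{Largo}.
At q_{Largo} = 4: q_{Pike} = 24.8 − 0.4·4 = 23.2.

23.2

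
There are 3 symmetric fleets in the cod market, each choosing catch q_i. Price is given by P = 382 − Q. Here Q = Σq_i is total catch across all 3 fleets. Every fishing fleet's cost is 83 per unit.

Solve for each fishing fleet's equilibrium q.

A representative fishing fleet's profit is π_i = q_i(382 − Q) − 83q_i, with Q = q_i + Σ_{j≠i} q_j.
First-order condition: 299 − 2q_i − Σ_{j≠i} q_j = 0.
Imposing symmetry (q_j = q for all j) turns Σ_{j≠i} q_j into 2q, so 299 = 4q and q = 74.75.

74.75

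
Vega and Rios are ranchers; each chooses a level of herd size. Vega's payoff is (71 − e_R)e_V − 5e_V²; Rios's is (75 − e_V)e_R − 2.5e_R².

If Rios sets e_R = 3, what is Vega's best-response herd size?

6.8

Expanding Vega's payoff: 71e_V − e_Re_V − 5e_V².
∂π/∂e_V = 71 − e_R − 10e_V = 0, so e_V = 7.1 − 0.1e_R.
At e_R = 3: e_V = 7.1 − 0.1·3 = 6.8.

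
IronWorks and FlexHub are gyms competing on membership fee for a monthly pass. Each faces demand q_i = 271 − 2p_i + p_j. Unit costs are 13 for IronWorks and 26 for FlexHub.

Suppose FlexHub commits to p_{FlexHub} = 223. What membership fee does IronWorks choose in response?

IronWorks's profit: π = (p_{IronWorks} − 13)(271 − 2p_{IronWorks} + p_{FlexHub}).
∂π/∂p_{IronWorks} = 297 − 4p_{IronWorks} + p_{FlexHub} = 0 ⇒ p_{IronWorks} = 74.25 + 0.25p_{FlexHub}.
At p_{FlexHub} = 223: p_{IronWorks} = 74.25 + 0.25·223 = 130.

130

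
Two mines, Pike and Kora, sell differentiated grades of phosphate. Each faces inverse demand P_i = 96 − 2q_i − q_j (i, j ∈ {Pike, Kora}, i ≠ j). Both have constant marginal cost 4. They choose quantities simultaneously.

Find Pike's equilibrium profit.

677.12

Mine Pike's profit: π = q_{Pike}(96 − 2q_{Pike} − q_{Kora}) − 4q_{Pike}.
∂π/∂q_{Pike} = 92 − 4q_{Pike} − q_{Kora} = 0 ⇒ q_{Pike} = 23 − 0.25q_{Kora}.
By symmetry q_{Kora} = q_{Pike}; substituting into the reaction function, 1.25q_{Pike} = 23 and q_{Pike} = 18.4.
P_{Pike} = 96 − 2·18.4 − 18.4 = 40.8.
Profit = (40.8 − 4)·18.4 = 677.12.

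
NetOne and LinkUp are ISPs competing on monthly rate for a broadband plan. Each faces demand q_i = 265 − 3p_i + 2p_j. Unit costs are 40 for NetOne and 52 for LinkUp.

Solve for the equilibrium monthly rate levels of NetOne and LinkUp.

98.5, 103

NetOne's profit: π = (p_{NetOne} − 40)(265 − 3p_{NetOne} + 2p_{LinkUp}).
∂π/∂p_{NetOne} = 385 − 6p_{NetOne} + 2p_{LinkUp} = 0 ⇒ p_{NetOne} = 385/6 + (1/3)p_{LinkUp}.
Similarly p_{LinkUp} = 421/6 + (1/3)p_{NetOne}.
Substituting the second reaction function into the first: p_{NetOne} = 385/6 + (1/3)(421/6 + (1/3)p_{NetOne}), which gives (8/9)p_{NetOne} = 788/9 ⇒ p_{NetOne} = 98.5.
Then p_{LinkUp} = 421/6 + (1/3)·98.5 = 103.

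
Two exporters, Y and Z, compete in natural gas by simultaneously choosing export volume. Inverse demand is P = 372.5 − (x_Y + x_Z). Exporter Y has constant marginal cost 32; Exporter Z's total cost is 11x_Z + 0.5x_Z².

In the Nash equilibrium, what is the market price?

Exporter Y's profit: π = x_Y(372.5 − (x_Y + x_Z)) − 32x_Y.
∂π/∂x_Y = 340.5 − 2x_Y − x_Z = 0, so x_Y = 170.25 − 0.5x_Z.
For Z: ∂π/∂x_Z = 361.5 − 3x_Z − x_Y = 0 ⇒ x_Z = 120.5 − (1/3)x_Y.
Substituting the second reaction function into the first: x_Y = 170.25 − 0.5(120.5 − (1/3)x_Y), which gives (5/6)x_Y = 110 ⇒ x_Y = 132.
Then x_Z = 120.5 − (1/3)·132 = 76.5.
Equilibrium price: P = 372.5 − 208.5 = 164.

164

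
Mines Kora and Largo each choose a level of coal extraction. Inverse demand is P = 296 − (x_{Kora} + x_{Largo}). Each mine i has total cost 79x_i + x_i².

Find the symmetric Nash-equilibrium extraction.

Mine Kora's profit: π = x_{Kora}(296 − (x_{Kora} + x_{Largo})) − 79x_{Kora} − x_{Kora}².
∂π/∂x_{Kora} = 217 − 4x_{Kora} − x_{Largo} = 0, so x_{Kora} = 54.25 − 0.25x_{Largo}.
By symmetry x_{Largo} = x_{Kora}; substituting into the reaction function, 1.25x_{Kora} = 54.25 and x_{Kora} = 43.4.

43.4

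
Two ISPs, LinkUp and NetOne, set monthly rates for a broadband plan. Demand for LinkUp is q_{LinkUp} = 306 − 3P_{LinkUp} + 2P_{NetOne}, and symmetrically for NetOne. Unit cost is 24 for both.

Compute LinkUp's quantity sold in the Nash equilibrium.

211.5

LinkUp's profit: π = (P_{LinkUp} − 24)(306 − 3P_{LinkUp} + 2P_{NetOne}).
∂π/∂P_{LinkUp} = 378 − 6P_{LinkUp} + 2P_{NetOne} = 0 ⇒ P_{LinkUp} = 63 + (1/3)P_{NetOne}.
By symmetry P_{NetOne} = P_{LinkUp}; substituting into the reaction function, (2/3)P_{LinkUp} = 63 and P_{LinkUp} = 94.5.
q_{LinkUp} = 306 − 3·94.5 + 2·94.5 = 211.5.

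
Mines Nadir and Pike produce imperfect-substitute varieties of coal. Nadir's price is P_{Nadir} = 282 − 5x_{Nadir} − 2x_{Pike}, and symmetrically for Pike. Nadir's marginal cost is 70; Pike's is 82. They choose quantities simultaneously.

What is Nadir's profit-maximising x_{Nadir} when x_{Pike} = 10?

19.2

Mine Nadir's profit: π = x_{Nadir}(282 − 5x_{Nadir} − 2x_{Pike}) − 70x_{Nadir}.
∂π/∂x_{Nadir} = 212 − 10x_{Nadir} − 2x_{Pike} = 0 ⇒ x_{Nadir} = 21.2 − 0.2x_{Pike}.
At x_{Pike} = 10: x_{Nadir} = 21.2 − 0.2·10 = 19.2.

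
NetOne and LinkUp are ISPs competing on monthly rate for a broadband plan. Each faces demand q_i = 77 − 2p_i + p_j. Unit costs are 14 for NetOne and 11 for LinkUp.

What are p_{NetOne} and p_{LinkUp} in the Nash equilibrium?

NetOne's profit: π = (p_{NetOne} − 14)(77 − 2p_{NetOne} + p_{LinkUp}).
∂π/∂p_{NetOne} = 105 − 4p_{NetOne} + p_{LinkUp} = 0 ⇒ p_{NetOne} = 26.25 + 0.25p_{LinkUp}.
Similarly p_{LinkUp} = 24.75 + 0.25p_{NetOne}.
Solving the two reaction functions simultaneously: (1 − (0.25)(0.25))p_{NetOne} = 26.25 + 0.25·24.75, so 0.9375p_{NetOne} = 32.4375 and p_{NetOne} = 34.6.
Then p_{LinkUp} = 24.75 + 0.25·34.6 = 33.4.

34.6, 33.4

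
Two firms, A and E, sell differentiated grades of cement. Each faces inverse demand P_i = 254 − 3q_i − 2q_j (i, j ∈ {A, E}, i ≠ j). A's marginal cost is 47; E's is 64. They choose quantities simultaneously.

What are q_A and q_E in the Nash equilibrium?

26.9375, 22.6875

Firm A's profit: π = q_A(254 − 3q_A − 2q_E) − 47q_A.
∂π/∂q_A = 207 − 6q_A − 2q_E = 0 ⇒ q_A = 34.5 − (1/3)q_E.
Similarly q_E = 95/3 − (1/3)q_A.
Substituting the second reaction function into the first: q_A = 34.5 − (1/3)(95/3 − (1/3)q_A), which gives (8/9)q_A = 431/18 ⇒ q_A = 26.9375.
Then q_E = 95/3 − (1/3)·26.9375 = 22.6875.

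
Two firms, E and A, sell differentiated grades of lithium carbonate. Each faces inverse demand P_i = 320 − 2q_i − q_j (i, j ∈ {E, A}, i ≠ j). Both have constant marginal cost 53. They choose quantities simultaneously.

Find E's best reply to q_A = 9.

64.5

Firm E's profit: π = q_E(320 − 2q_E − q_A) − 53q_E.
∂π/∂q_E = 267 − 4q_E − q_A = 0 ⇒ q_E = 66.75 − 0.25q_A.
At q_A = 9: q_E = 66.75 − 0.25·9 = 64.5.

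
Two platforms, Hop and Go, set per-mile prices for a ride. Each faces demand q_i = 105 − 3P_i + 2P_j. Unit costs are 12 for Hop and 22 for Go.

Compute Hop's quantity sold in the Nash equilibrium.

75.375

Hop's profit: π = (P_{Hop} − 12)(105 − 3P_{Hop} + 2P_{Go}).
∂π/∂P_{Hop} = 141 − 6P_{Hop} + 2P_{Go} = 0 ⇒ P_{Hop} = 23.5 + (1/3)P_{Go}.
Similarly P_{Go} = 28.5 + (1/3)P_{Hop}.
Substituting the second reaction function into the first: P_{Hop} = 23.5 + (1/3)(28.5 + (1/3)P_{Hop}), which gives (8/9)P_{Hop} = 33 ⇒ P_{Hop} = 37.125.
Then P_{Go} = 28.5 + (1/3)·37.125 = 40.875.
q_{Hop} = 105 − 3·37.125 + 2·40.875 = 75.375.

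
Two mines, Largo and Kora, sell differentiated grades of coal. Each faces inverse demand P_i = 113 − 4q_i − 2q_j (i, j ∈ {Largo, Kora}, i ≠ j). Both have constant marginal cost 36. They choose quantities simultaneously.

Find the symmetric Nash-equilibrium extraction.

Mine Largo's profit: π = q_{Largo}(113 − 4q_{Largo} − 2q_{Kora}) − 36q_{Largo}.
∂π/∂q_{Largo} = 77 − 8q_{Largo} − 2q_{Kora} = 0 ⇒ q_{Largo} = 9.625 − 0.25q_{Kora}.
The game is symmetric, so in equilibrium q_{Kora} = q_{Largo}: the reaction function gives 1.25q_{Largo} = 9.625, hence q_{Largo} = 7.7.

7.7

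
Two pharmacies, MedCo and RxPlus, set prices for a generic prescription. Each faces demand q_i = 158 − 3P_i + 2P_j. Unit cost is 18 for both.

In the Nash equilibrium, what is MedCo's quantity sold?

MedCo's profit: π = (P_{MedCo} − 18)(158 − 3P_{MedCo} + 2P_{RxPlus}).
∂π/∂P_{MedCo} = 212 − 6P_{MedCo} + 2P_{RxPlus} = 0 ⇒ P_{MedCo} = 106/3 + (1/3)P_{RxPlus}.
By symmetry P_{RxPlus} = P_{MedCo}; substituting into the reaction function, (2/3)P_{MedCo} = 106/3 and P_{MedCo} = 53.
q_{MedCo} = 158 − 3·53 + 2·53 = 105.

105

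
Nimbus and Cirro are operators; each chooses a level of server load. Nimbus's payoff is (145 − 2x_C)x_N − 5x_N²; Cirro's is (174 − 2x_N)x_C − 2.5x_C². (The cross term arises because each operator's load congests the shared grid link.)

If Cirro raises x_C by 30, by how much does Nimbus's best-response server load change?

-6

Expanding Nimbus's payoff: 145x_N − 2x_Cx_N − 5x_N².
∂π/∂x_N = 145 − 2x_C − 10x_N = 0, so x_N = 14.5 − 0.2x_C.
The reaction-function slope is −0.2, so a 30-unit rise in x_C moves x_N by −0.2 × 30 = −6. Nimbus's best response falls — the actions are strategic substitutes.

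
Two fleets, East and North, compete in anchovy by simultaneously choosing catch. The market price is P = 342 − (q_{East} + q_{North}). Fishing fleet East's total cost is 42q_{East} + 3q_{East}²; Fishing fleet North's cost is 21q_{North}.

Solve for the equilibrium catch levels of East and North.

Fishing fleet East's profit: π = q_{East}(342 − (q_{East} + q_{North})) − 42q_{East} − 3q_{East}².
∂π/∂q_{East} = 300 − 8q_{East} − q_{North} = 0, so q_{East} = 37.5 − 0.125q_{North}.
For North: ∂π/∂q_{North} = 321 − 2q_{North} − q_{East} = 0 ⇒ q_{North} = 160.5 − 0.5q_{East}.
Substituting the second reaction function into the first: q_{East} = 37.5 − 0.125(160.5 − 0.5q_{East}), which gives 0.9375q_{East} = 17.4375 ⇒ q_{East} = 18.6.
Then q_{North} = 160.5 − 0.5·18.6 = 151.2.

18.6, 151.2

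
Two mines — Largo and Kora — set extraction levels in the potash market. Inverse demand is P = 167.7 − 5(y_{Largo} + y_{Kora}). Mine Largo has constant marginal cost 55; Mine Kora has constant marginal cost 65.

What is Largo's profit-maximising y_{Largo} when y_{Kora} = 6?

Mine Largo's profit: π = y_{Largo}(167.7 − 5(y_{Largo} + y_{Kora})) − 55y_{Largo}.
∂π/∂y_{Largo} = 112.7 − 10y_{Largo} − 5y_{Kora} = 0, so y_{Largo} = 11.27 − 0.5y_{Kora}.
At y_{Kora} = 6: y_{Largo} = 11.27 − 0.5·6 = 8.27.

8.27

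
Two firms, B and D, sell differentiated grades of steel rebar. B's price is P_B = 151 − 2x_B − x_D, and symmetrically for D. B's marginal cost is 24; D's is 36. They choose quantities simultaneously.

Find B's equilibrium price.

Firm B's profit: π = x_B(151 − 2x_B − x_D) − 24x_B.
∂π/∂x_B = 127 − 4x_B − x_D = 0 ⇒ x_B = 31.75 − 0.25x_D.
Similarly x_D = 28.75 − 0.25x_B.
Plugging x_D into B's best response: x_B = 31.75 − 0.25(28.75 − 0.25x_B) ⇒ 0.9375x_B = 24.5625, so x_B = 26.2.
Then x_D = 28.75 − 0.25·26.2 = 22.2.
P_B = 151 − 2·26.2 − 22.2 = 76.4.

76.4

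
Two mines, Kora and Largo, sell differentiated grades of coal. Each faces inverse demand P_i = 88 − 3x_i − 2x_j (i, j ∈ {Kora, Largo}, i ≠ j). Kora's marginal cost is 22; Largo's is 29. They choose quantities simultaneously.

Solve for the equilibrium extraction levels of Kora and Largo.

8.6875, 6.9375

Mine Kora's profit: π = x_{Kora}(88 − 3x_{Kora} − 2x_{Largo}) − 22x_{Kora}.
∂π/∂x_{Kora} = 66 − 6x_{Kora} − 2x_{Largo} = 0 ⇒ x_{Kora} = 11 − (1/3)x_{Largo}.
Similarly x_{Largo} = 59/6 − (1/3)x_{Kora}.
Solving the two reaction functions simultaneously: (1 − (−1/3)(−1/3))x_{Kora} = 11 − (1/3)·(59/6), so (8/9)x_{Kora} = 139/18 and x_{Kora} = 8.6875.
Then x_{Largo} = 59/6 − (1/3)·8.6875 = 6.9375.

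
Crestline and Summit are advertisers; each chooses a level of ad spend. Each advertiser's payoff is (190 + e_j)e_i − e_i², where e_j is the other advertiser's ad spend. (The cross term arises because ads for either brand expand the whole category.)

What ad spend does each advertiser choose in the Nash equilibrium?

190

Crestline's payoff is (190 + e_S)e_C − e_C².
∂π/∂e_C = 190 + e_S − 2e_C = 0, so e_C = 95 + 0.5e_S.
Setting e_C = e_S in the reaction function: e_C = 95 + 0.5e_C, so e_C = 95 / 0.5 = 190.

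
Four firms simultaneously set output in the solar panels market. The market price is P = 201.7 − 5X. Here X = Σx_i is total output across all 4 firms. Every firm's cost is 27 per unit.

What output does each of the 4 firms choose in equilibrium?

6.988

A representative firm's profit is π_i = x_i(201.7 − 5X) − 27x_i, with X = x_i + Σ_{j≠i} x_j.
First-order condition: 174.7 − 10x_i − 5Σ_{j≠i} x_j = 0.
Imposing symmetry (x_j = x for all j) turns Σ_{j≠i} x_j into 3x, so 174.7 = 25x and x = 6.988.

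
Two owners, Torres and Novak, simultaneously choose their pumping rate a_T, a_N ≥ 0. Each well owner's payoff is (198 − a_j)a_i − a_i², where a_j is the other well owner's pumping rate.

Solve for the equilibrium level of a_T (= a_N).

Torres's payoff is (198 − a_N)a_T − a_T².
∂π/∂a_T = 198 − a_N − 2a_T = 0, so a_T = 99 − 0.5a_N.
The game is symmetric, so in equilibrium a_N = a_T: the reaction function gives 1.5a_T = 99, hence a_T = 66.

66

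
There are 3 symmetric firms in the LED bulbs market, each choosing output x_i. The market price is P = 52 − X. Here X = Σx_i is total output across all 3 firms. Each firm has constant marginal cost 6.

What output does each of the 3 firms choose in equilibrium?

A representative firm's profit is π_i = x_i(52 − X) − 6x_i, with X = x_i + Σ_{j≠i} x_j.
First-order condition: 46 − 2x_i − Σ_{j≠i} x_j = 0.
Imposing symmetry (x_j = x for all j) turns Σ_{j≠i} x_j into 2x, so 46 = 4x and x = 11.5.

11.5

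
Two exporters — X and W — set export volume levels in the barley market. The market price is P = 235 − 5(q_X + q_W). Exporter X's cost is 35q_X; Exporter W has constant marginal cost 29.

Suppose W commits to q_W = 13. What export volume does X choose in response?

Exporter X's profit: π = q_X(235 − 5(q_X + q_W)) − 35q_X.
∂π/∂q_X = 200 − 10q_X − 5q_W = 0, so q_X = 20 − 0.5q_W.
At q_W = 13: q_X = 20 − 0.5·13 = 13.5.

13.5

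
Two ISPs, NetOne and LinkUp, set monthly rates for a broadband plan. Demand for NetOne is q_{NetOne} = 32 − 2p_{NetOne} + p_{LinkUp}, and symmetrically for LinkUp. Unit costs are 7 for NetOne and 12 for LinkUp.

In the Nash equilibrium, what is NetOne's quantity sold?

NetOne's profit: π = (p_{NetOne} − 7)(32 − 2p_{NetOne} + p_{LinkUp}).
∂π/∂p_{NetOne} = 46 − 4p_{NetOne} + p_{LinkUp} = 0 ⇒ p_{NetOne} = 11.5 + 0.25p_{LinkUp}.
Similarly p_{LinkUp} = 14 + 0.25p_{NetOne}.
Substituting the second reaction function into the first: p_{NetOne} = 11.5 + 0.25(14 + 0.25p_{NetOne}), which gives 0.9375p_{NetOne} = 15 ⇒ p_{NetOne} = 16.
Then p_{LinkUp} = 14 + 0.25·16 = 18.
q_{NetOne} = 32 − 2·16 + 18 = 18.

18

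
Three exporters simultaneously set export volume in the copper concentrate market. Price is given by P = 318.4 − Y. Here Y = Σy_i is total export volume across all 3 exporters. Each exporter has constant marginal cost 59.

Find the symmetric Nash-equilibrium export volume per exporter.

A representative exporter's profit is π_i = y_i(318.4 − Y) − 59y_i, with Y = y_i + Σ_{j≠i} y_j.
First-order condition: 259.4 − 2y_i − Σ_{j≠i} y_j = 0.
In a symmetric equilibrium every exporter chooses the same y, so Σ_{j≠i} y_j = 2y. The condition becomes 259.4 − 4y = 0, giving y = 259.4/4 = 64.85.

64.85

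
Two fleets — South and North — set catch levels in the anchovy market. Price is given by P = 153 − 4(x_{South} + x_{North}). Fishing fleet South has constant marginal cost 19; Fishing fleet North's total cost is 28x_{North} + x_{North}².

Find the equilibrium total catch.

Fishing fleet South's profit: π = x_{South}(153 − 4(x_{South} + x_{North})) − 19x_{South}.
∂π/∂x_{South} = 134 − 8x_{South} − 4x_{North} = 0, so x_{South} = 16.75 − 0.5x_{North}.
For North: ∂π/∂x_{North} = 125 − 10x_{North} − 4x_{South} = 0 ⇒ x_{North} = 12.5 − 0.4x_{South}.
Solving the two reaction functions simultaneously: (1 − (−0.5)(−0.4))x_{South} = 16.75 − 0.5·12.5, so 0.8x_{South} = 10.5 and x_{South} = 13.125.
Then x_{North} = 12.5 − 0.4·13.125 = 7.25.
Total catch: 13.125 + 7.25 = 20.375.

20.375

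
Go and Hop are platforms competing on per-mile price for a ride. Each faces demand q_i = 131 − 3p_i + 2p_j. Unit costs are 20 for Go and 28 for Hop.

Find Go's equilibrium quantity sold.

Go's profit: π = (p_{Go} − 20)(131 − 3p_{Go} + 2p_{Hop}).
∂π/∂p_{Go} = 191 − 6p_{Go} + 2p_{Hop} = 0 ⇒ p_{Go} = 191/6 + (1/3)p_{Hop}.
Similarly p_{Hop} = 215/6 + (1/3)p_{Go}.
Substituting the second reaction function into the first: p_{Go} = 191/6 + (1/3)(215/6 + (1/3)p_{Go}), which gives (8/9)p_{Go} = 394/9 ⇒ p_{Go} = 49.25.
Then p_{Hop} = 215/6 + (1/3)·49.25 = 52.25.
q_{Go} = 131 − 3·49.25 + 2·52.25 = 87.75.

87.75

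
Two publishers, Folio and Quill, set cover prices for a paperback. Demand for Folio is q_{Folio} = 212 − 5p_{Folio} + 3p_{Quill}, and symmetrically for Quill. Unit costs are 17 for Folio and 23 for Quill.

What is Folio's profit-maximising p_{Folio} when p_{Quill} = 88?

Folio's profit: π = (p_{Folio} − 17)(212 − 5p_{Folio} + 3p_{Quill}).
∂π/∂p_{Folio} = 297 − 10p_{Folio} + 3p_{Quill} = 0 ⇒ p_{Folio} = 29.7 + 0.3p_{Quill}.
At p_{Quill} = 88: p_{Folio} = 29.7 + 0.3·88 = 56.1.

56.1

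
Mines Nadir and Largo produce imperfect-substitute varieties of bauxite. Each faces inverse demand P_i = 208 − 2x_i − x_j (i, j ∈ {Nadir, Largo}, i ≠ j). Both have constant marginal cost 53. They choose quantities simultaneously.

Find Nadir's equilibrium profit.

Mine Nadir's profit: π = x_{Nadir}(208 − 2x_{Nadir} − x_{Largo}) − 53x_{Nadir}.
∂π/∂x_{Nadir} = 155 − 4x_{Nadir} − x_{Largo} = 0 ⇒ x_{Nadir} = 38.75 − 0.25x_{Largo}.
By symmetry x_{Largo} = x_{Nadir}; substituting into the reaction function, 1.25x_{Nadir} = 38.75 and x_{Nadir} = 31.
P_{Nadir} = 208 − 2·31 − 31 = 115.
Profit = (115 − 53)·31 = 1922.

1922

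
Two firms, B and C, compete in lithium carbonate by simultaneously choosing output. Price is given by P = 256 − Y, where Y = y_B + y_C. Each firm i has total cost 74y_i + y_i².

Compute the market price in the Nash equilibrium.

183.2

Firm B's profit: π = y_B(256 − (y_B + y_C)) − 74y_B − y_B².
∂π/∂y_B = 182 − 4y_B − y_C = 0, so y_B = 45.5 − 0.25y_C.
The game is symmetric, so in equilibrium y_C = y_B: the reaction function gives 1.25y_B = 45.5, hence y_B = 36.4.
Equilibrium price: P = 256 − 72.8 = 183.2.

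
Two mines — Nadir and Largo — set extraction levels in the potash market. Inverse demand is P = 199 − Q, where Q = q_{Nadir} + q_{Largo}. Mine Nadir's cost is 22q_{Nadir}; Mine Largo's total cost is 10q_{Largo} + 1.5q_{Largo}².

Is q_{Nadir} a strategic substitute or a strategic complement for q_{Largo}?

Mine Nadir's profit: π = q_{Nadir}(199 − (q_{Nadir} + q_{Largo})) − 22q_{Nadir}.
∂π/∂q_{Nadir} = 177 − 2q_{Nadir} − q_{Largo} = 0, so q_{Nadir} = 88.5 − 0.5q_{Largo}.
The best-response slope dq_{Nadir}/dq_{Largo} = −0.5 < 0: the reaction function is downward-sloping, so the choices are strategic substitutes.

strategic substitutes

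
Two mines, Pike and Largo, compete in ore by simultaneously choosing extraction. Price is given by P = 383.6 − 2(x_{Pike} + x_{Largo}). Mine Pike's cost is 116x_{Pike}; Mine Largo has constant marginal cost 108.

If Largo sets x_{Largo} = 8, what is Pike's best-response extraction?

Mine Pike's profit: π = x_{Pike}(383.6 − 2(x_{Pike} + x_{Largo})) − 116x_{Pike}.
∂π/∂x_{Pike} = 267.6 − 4x_{Pike} − 2x_{Largo} = 0, so x_{Pike} = 66.9 − 0.5x_{Largo}.
At x_{Largo} = 8: x_{Pike} = 66.9 − 0.5·8 = 62.9.

62.9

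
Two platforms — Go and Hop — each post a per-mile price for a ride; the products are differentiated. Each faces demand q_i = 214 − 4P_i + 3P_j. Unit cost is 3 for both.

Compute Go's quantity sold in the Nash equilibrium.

168.8

Go's profit: π = (P_{Go} − 3)(214 − 4P_{Go} + 3P_{Hop}).
∂π/∂P_{Go} = 226 − 8P_{Go} + 3P_{Hop} = 0 ⇒ P_{Go} = 28.25 + 0.375P_{Hop}.
The game is symmetric, so in equilibrium P_{Hop} = P_{Go}: the reaction function gives 0.625P_{Go} = 28.25, hence P_{Go} = 45.2.
q_{Go} = 214 − 4·45.2 + 3·45.2 = 168.8.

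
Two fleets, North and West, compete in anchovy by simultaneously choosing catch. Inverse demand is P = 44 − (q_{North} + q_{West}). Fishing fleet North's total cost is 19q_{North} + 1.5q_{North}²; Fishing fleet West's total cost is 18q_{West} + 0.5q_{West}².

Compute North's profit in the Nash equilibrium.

Fishing fleet North's profit: π = q_{North}(44 − (q_{North} + q_{West})) − 19q_{North} − 1.5q_{North}².
∂π/∂q_{North} = 25 − 5q_{North} − q_{West} = 0, so q_{North} = 5 − 0.2q_{West}.
For West: ∂π/∂q_{West} = 26 − 3q_{West} − q_{North} = 0 ⇒ q_{West} = 26/3 − (1/3)q_{North}.
Substituting the second reaction function into the first: q_{North} = 5 − 0.2(26/3 − (1/3)q_{North}), which gives (14/15)q_{North} = 49/15 ⇒ q_{North} = 3.5.
Then q_{West} = 26/3 − (1/3)·3.5 = 7.5.
Price P = 44 − 11 = 33.
North's profit: (33 − 19)·3.5 − 1.5(3.5)² = 30.625.

30.625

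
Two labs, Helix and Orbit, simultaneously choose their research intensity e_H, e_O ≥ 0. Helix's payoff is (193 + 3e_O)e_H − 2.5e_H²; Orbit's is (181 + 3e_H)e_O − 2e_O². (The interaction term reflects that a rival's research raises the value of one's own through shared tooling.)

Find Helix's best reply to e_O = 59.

Expanding Helix's payoff: 193e_H + 3e_Oe_H − 2.5e_H².
∂π/∂e_H = 193 + 3e_O − 5e_H = 0, so e_H = 38.6 + 0.6e_O.
At e_O = 59: e_H = 38.6 + 0.6·59 = 74.

74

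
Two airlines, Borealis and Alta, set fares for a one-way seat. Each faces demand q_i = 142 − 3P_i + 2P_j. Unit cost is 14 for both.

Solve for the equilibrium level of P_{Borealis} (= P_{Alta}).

46

Borealis's profit: π = (P_{Borealis} − 14)(142 − 3P_{Borealis} + 2P_{Alta}).
∂π/∂P_{Borealis} = 184 − 6P_{Borealis} + 2P_{Alta} = 0 ⇒ P_{Borealis} = 92/3 + (1/3)P_{Alta}.
Setting P_{Borealis} = P_{Alta} in the reaction function: P_{Borealis} = 92/3 + (1/3)P_{Borealis}, so P_{Borealis} = (92/3) / (2/3) = 46.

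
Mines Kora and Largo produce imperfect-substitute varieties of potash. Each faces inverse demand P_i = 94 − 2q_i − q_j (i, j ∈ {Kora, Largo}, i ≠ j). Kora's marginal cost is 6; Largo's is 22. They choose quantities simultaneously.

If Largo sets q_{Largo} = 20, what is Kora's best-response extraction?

17

Mine Kora's profit: π = q_{Kora}(94 − 2q_{Kora} − q_{Largo}) − 6q_{Kora}.
∂π/∂q_{Kora} = 88 − 4q_{Kora} − q_{Largo} = 0 ⇒ q_{Kora} = 22 − 0.25q_{Largo}.
At q_{Largo} = 20: q_{Kora} = 22 − 0.25·20 = 17.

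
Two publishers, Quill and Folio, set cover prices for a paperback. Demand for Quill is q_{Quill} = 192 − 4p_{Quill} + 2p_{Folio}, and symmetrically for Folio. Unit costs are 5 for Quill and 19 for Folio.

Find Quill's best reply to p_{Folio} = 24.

32.5

Quill's profit: π = (p_{Quill} − 5)(192 − 4p_{Quill} + 2p_{Folio}).
∂π/∂p_{Quill} = 212 − 8p_{Quill} + 2p_{Folio} = 0 ⇒ p_{Quill} = 26.5 + 0.25p_{Folio}.
At p_{Folio} = 24: p_{Quill} = 26.5 + 0.25·24 = 32.5.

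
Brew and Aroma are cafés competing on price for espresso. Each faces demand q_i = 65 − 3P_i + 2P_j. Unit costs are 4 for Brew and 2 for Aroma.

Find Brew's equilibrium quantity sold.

44.625

Brew's profit: π = (P_{Brew} − 4)(65 − 3P_{Brew} + 2P_{Aroma}).
∂π/∂P_{Brew} = 77 − 6P_{Brew} + 2P_{Aroma} = 0 ⇒ P_{Brew} = 77/6 + (1/3)P_{Aroma}.
Similarly P_{Aroma} = 71/6 + (1/3)P_{Brew}.
Solving the two reaction functions simultaneously: (1 − (1/3)(1/3))P_{Brew} = 77/6 + (1/3)·(71/6), so (8/9)P_{Brew} = 151/9 and P_{Brew} = 18.875.
Then P_{Aroma} = 71/6 + (1/3)·18.875 = 18.125.
q_{Brew} = 65 − 3·18.875 + 2·18.125 = 44.625.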